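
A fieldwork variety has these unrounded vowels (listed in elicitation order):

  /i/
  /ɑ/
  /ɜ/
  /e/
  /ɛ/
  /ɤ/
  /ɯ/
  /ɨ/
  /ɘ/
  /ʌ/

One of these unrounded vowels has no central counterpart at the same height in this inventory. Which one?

High: /i/ ~ /ɨ/ ~ /ɯ/
High-mid: /e/ ~ /ɘ/ ~ /ɤ/
Low-mid: /ɛ/ ~ /ɜ/ ~ /ʌ/
Low: only /ɑ/ (back); no central partner.
So /ɑ/ is the unpaired segment.

/ɑ/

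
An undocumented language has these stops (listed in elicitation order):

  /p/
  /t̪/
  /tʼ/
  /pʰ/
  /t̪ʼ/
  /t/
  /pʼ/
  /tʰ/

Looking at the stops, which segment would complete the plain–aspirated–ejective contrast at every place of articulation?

/t̪ʰ/

bilabial: plain /p/, aspirated /pʰ/, ejective /pʼ/.
dental: plain /t̪/, aspirated —, ejective /t̪ʼ/.
alveolar: plain /t/, aspirated /tʰ/, ejective /tʼ/.
The dental row has no aspirated member, so the gap is the aspirated dental stop /t̪ʰ/.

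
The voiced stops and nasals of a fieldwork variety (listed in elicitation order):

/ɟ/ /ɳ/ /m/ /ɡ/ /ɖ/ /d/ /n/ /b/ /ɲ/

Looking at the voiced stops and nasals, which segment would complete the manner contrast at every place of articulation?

/ŋ/

Oral stop: /b/ (bilabial), /d/ (alveolar), /ɖ/ (retroflex), /ɟ/ (palatal), /ɡ/ (velar).
Nasal: /m/ (bilabial), /n/ (alveolar), /ɳ/ (retroflex), /ɲ/ (palatal).
The velar row has no nasal member, so the gap is the velar nasal /ŋ/.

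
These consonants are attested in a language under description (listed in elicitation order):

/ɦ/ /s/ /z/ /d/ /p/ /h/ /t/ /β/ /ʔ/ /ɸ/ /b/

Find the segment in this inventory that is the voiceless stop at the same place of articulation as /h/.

/ʔ/

/h/ is a voiceless glottal fricative.
The voiceless stop at the same place is a voiceless glottal stop — in this inventory, /ʔ/.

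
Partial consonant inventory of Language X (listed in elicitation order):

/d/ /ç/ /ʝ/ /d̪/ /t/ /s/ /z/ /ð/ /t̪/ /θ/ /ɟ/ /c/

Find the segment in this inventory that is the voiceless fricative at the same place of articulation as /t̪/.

/t̪/ is a voiceless dental stop.
The voiceless fricative at the same place is a voiceless dental fricative — in this inventory, /θ/.

/θ/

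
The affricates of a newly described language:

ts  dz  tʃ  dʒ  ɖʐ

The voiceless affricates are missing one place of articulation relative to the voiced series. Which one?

retroflex

Voiceless: /ts/ (alveolar), /tʃ/ (postalveolar).
Voiced: /dz/ (alveolar), /dʒ/ (postalveolar), /ɖʐ/ (retroflex).
Every place of articulation has a voiceless member except retroflex, where /ʈʂ/ would be expected.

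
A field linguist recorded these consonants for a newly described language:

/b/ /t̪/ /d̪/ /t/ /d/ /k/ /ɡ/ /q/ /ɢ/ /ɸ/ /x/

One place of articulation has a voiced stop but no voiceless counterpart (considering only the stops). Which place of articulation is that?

bilabial: voiceless —, voiced /b/.
dental: voiceless /t̪/, voiced /d̪/.
alveolar: voiceless /t/, voiced /d/.
velar: voiceless /k/, voiced /ɡ/.
uvular: voiceless /q/, voiced /ɢ/.
Every place of articulation has a voiceless member except bilabial, where /p/ would be expected.

bilabial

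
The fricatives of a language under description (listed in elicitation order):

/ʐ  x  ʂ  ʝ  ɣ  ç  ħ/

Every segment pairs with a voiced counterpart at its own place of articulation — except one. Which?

Retroflex: /ʂ/ ~ /ʐ/
Palatal: /ç/ ~ /ʝ/
Velar: /x/ ~ /ɣ/
Pharyngeal: only /ħ/ (voiceless); no voiced partner.
So /ħ/ is the unpaired segment.

/ħ/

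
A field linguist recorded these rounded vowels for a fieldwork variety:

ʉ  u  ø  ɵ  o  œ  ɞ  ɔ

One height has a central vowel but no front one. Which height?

high: front —, central /ʉ/, back /u/.
high-mid: front /ø/, central /ɵ/, back /o/.
low-mid: front /œ/, central /ɞ/, back /ɔ/.
Every height has a front member except high, where /y/ would be expected.

high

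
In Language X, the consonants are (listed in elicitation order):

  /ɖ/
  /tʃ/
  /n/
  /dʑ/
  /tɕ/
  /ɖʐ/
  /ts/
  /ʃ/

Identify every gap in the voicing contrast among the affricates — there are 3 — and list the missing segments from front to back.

/dz/, /dʒ/, /ʈʂ/

alveolar: voiceless /ts/, voiced —.
postalveolar: voiceless /tʃ/, voiced —.
retroflex: voiceless —, voiced /ɖʐ/.
alveolo-palatal: voiceless /tɕ/, voiced /dʑ/.
Gaps, from front to back: alveolar lacks voiced (/dz/); postalveolar lacks voiced (/dʒ/); retroflex lacks voiceless (/ʈʂ/).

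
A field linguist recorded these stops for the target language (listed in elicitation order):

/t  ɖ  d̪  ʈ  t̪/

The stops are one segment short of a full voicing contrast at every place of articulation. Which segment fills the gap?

/d/

Voiceless: /t̪/ (dental), /t/ (alveolar), /ʈ/ (retroflex).
Voiced: /d̪/ (dental), /ɖ/ (retroflex).
The alveolar row has no voiced member, so the gap is the voiced alveolar stop /d/.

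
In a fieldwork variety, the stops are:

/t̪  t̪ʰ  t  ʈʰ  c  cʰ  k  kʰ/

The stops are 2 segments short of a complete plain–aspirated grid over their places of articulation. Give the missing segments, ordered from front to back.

/tʰ/, /ʈ/

dental: plain /t̪/, aspirated /t̪ʰ/.
alveolar: plain /t/, aspirated —.
retroflex: plain —, aspirated /ʈʰ/.
palatal: plain /c/, aspirated /cʰ/.
velar: plain /k/, aspirated /kʰ/.
Gaps, from front to back: alveolar lacks aspirated (/tʰ/); retroflex lacks plain (/ʈ/).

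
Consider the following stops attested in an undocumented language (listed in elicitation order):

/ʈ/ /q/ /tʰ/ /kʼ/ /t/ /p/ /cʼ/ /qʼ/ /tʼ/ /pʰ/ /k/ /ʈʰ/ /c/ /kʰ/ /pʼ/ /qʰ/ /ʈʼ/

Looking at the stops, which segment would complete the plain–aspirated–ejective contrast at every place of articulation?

Plain: /p/ (bilabial), /t/ (alveolar), /ʈ/ (retroflex), /c/ (palatal), /k/ (velar), /q/ (uvular).
Aspirated: /pʰ/ (bilabial), /tʰ/ (alveolar), /ʈʰ/ (retroflex), /kʰ/ (velar), /qʰ/ (uvular).
Ejective: /pʼ/ (bilabial), /tʼ/ (alveolar), /ʈʼ/ (retroflex), /cʼ/ (palatal), /kʼ/ (velar), /qʼ/ (uvular).
The palatal row has no aspirated member, so the gap is the aspirated palatal stop /cʰ/.

/cʰ/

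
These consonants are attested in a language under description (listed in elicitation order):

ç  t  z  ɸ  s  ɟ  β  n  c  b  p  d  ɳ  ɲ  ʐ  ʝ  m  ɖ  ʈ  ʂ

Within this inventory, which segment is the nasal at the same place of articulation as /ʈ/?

/ɳ/

/ʈ/ is a voiceless retroflex stop.
The nasal at the same place is a retroflex nasal — in this inventory, /ɳ/.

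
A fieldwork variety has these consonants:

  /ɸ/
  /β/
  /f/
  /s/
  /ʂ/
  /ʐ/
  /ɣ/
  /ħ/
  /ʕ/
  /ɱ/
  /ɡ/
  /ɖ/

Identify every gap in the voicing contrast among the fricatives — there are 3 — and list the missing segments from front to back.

/v/, /z/, /x/

place of articulation  voiceless  voiced  
bilabial          ɸ         β       
labiodental       f         —       
alveolar          s         —       
retroflex         ʂ         ʐ       
velar             —         ɣ       
pharyngeal        ħ         ʕ       
Gaps, from front to back: labiodental lacks voiced (/v/); alveolar lacks voiced (/z/); velar lacks voiceless (/x/).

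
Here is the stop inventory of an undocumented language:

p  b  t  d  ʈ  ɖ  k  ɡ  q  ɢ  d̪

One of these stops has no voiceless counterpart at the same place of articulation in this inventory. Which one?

/d̪/

Bilabial: /p/ ~ /b/
Alveolar: /t/ ~ /d/
Retroflex: /ʈ/ ~ /ɖ/
Velar: /k/ ~ /ɡ/
Uvular: /q/ ~ /ɢ/
Dental: only /d̪/ (voiced); no voiceless partner.
So /d̪/ is the unpaired segment.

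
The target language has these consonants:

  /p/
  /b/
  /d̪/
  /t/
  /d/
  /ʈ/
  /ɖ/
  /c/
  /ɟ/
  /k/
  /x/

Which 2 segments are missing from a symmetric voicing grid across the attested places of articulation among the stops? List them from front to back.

bilabial: voiceless /p/, voiced /b/.
dental: voiceless —, voiced /d̪/.
alveolar: voiceless /t/, voiced /d/.
retroflex: voiceless /ʈ/, voiced /ɖ/.
palatal: voiceless /c/, voiced /ɟ/.
velar: voiceless /k/, voiced —.
Gaps, from front to back: dental lacks voiceless (/t̪/); velar lacks voiced (/ɡ/).

/t̪/, /ɡ/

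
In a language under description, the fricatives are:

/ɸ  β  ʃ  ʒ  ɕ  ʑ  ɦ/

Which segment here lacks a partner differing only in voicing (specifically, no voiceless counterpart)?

Bilabial: /ɸ/ ~ /β/
Postalveolar: /ʃ/ ~ /ʒ/
Alveolo-palatal: /ɕ/ ~ /ʑ/
Glottal: only /ɦ/ (voiced); no voiceless partner.
So /ɦ/ is the unpaired segment.

/ɦ/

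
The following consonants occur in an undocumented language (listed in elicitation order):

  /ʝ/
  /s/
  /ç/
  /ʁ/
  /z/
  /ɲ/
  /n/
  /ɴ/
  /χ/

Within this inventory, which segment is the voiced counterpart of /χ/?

/ʁ/

/χ/ is a voiceless uvular fricative.
The voiced counterpart is a voiced uvular fricative — in this inventory, /ʁ/.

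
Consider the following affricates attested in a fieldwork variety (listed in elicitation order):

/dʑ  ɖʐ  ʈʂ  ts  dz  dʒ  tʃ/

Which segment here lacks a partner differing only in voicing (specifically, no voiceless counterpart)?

/dʑ/

Alveolar: /ts/ ~ /dz/
Postalveolar: /tʃ/ ~ /dʒ/
Retroflex: /ʈʂ/ ~ /ɖʐ/
Alveolo-palatal: only /dʑ/ (voiced); no voiceless partner.
So /dʑ/ is the unpaired segment.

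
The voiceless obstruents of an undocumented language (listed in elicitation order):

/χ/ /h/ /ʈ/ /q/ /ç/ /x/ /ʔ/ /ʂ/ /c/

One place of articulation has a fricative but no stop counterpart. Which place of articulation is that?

place of articulation  stop      fricative
retroflex         ʈ         ʂ       
palatal           c         ç       
velar             —         x       
uvular            q         χ       
glottal           ʔ         h       
Every place of articulation has a stop member except velar, where /k/ would be expected.

velar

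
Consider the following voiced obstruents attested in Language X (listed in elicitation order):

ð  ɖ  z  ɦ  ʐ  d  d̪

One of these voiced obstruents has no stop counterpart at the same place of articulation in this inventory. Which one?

/ɦ/

Dental: /d̪/ ~ /ð/
Alveolar: /d/ ~ /z/
Retroflex: /ɖ/ ~ /ʐ/
Glottal: only /ɦ/ (fricative); no stop partner.
So /ɦ/ is the unpaired segment.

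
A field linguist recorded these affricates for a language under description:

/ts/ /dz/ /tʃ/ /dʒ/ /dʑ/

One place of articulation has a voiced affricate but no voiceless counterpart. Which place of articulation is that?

place of articulation  voiceless  voiced  
alveolar          ts        dz      
postalveolar      tʃ        dʒ      
alveolo-palatal   —         dʑ      
Every place of articulation has a voiceless member except alveolo-palatal, where /tɕ/ would be expected.

alveolo-palatal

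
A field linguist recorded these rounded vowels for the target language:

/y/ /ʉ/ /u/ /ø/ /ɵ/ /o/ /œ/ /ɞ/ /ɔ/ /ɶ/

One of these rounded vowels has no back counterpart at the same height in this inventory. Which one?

/ɶ/

High: /y/ ~ /ʉ/ ~ /u/
High-mid: /ø/ ~ /ɵ/ ~ /o/
Low-mid: /œ/ ~ /ɞ/ ~ /ɔ/
Low: only /ɶ/ (front); no back partner.
So /ɶ/ is the unpaired segment.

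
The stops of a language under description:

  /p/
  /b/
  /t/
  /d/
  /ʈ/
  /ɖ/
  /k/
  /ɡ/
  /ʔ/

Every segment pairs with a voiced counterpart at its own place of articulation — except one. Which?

Bilabial: /p/ ~ /b/
Alveolar: /t/ ~ /d/
Retroflex: /ʈ/ ~ /ɖ/
Velar: /k/ ~ /ɡ/
Glottal: only /ʔ/ (voiceless); no voiced partner.
So /ʔ/ is the unpaired segment.

/ʔ/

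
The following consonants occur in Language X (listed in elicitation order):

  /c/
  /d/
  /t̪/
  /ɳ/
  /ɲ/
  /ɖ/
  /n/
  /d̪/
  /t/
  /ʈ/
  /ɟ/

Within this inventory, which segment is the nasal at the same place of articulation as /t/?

/t/ is a voiceless alveolar stop.
The nasal at the same place is an alveolar nasal — in this inventory, /n/.

/n/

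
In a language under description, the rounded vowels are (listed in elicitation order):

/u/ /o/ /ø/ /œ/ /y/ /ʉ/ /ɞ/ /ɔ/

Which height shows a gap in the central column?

Front: /y/ (high), /ø/ (high-mid), /œ/ (low-mid).
Central: /ʉ/ (high), /ɞ/ (low-mid).
Back: /u/ (high), /o/ (high-mid), /ɔ/ (low-mid).
Every height has a central member except high-mid, where /ɵ/ would be expected.

high-mid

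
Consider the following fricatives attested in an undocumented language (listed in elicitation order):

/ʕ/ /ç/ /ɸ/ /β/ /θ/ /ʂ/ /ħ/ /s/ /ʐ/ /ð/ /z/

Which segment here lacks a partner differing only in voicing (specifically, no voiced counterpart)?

/ç/

Bilabial: /ɸ/ ~ /β/
Dental: /θ/ ~ /ð/
Alveolar: /s/ ~ /z/
Retroflex: /ʂ/ ~ /ʐ/
Pharyngeal: /ħ/ ~ /ʕ/
Palatal: only /ç/ (voiceless); no voiced partner.
So /ç/ is the unpaired segment.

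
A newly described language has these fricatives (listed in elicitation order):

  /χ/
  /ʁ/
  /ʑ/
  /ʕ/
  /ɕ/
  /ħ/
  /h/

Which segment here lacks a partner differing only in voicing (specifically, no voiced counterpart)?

/h/

Alveolo-palatal: /ɕ/ ~ /ʑ/
Uvular: /χ/ ~ /ʁ/
Pharyngeal: /ħ/ ~ /ʕ/
Glottal: only /h/ (voiceless); no voiced partner.
So /h/ is the unpaired segment.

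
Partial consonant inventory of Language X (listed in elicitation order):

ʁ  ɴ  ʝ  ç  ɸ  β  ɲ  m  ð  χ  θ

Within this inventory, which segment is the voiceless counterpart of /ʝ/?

/ç/

/ʝ/ is a voiced palatal fricative.
The voiceless counterpart is a voiceless palatal fricative — in this inventory, /ç/.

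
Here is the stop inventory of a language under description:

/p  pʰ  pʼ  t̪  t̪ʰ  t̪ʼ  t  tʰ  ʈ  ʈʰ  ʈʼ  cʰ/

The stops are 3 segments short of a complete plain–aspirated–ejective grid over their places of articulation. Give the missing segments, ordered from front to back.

Plain: /p/ (bilabial), /t̪/ (dental), /t/ (alveolar), /ʈ/ (retroflex).
Aspirated: /pʰ/ (bilabial), /t̪ʰ/ (dental), /tʰ/ (alveolar), /ʈʰ/ (retroflex), /cʰ/ (palatal).
Ejective: /pʼ/ (bilabial), /t̪ʼ/ (dental), /ʈʼ/ (retroflex).
Gaps, from front to back: alveolar lacks ejective (/tʼ/); palatal lacks plain (/c/); palatal lacks ejective (/cʼ/).

/tʼ/, /c/, /cʼ/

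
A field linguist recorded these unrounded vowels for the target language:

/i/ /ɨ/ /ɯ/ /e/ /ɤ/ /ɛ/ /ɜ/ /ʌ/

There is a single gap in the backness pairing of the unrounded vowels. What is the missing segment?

height            front     central   back    
high              i         ɨ         ɯ       
high-mid          e         —         ɤ       
low-mid           ɛ         ɜ         ʌ       
The high-mid row has no central member, so the gap is the high-mid central unrounded vowel /ɘ/.

/ɘ/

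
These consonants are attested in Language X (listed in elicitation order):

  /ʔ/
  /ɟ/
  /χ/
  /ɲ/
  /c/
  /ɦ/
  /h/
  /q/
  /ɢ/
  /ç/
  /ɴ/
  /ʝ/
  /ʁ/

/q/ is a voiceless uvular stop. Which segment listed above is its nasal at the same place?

/ɴ/

The nasal at the same place is an uvular nasal — in this inventory, /ɴ/.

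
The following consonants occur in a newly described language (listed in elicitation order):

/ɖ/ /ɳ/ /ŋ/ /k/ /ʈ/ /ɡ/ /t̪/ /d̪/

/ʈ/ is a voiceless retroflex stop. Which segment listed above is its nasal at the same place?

/ɳ/

The nasal at the same place is a retroflex nasal — in this inventory, /ɳ/.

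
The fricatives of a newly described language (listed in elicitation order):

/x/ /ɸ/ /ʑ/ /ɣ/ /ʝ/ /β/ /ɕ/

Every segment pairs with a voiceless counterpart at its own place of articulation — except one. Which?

/ʝ/

Bilabial: /ɸ/ ~ /β/
Alveolo-palatal: /ɕ/ ~ /ʑ/
Velar: /x/ ~ /ɣ/
Palatal: only /ʝ/ (voiced); no voiceless partner.
So /ʝ/ is the unpaired segment.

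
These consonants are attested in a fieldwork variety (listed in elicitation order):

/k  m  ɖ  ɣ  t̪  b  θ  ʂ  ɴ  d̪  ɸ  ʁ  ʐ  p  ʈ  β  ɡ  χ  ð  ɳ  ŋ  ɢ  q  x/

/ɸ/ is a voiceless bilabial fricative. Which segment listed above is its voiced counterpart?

/β/

The voiced counterpart is a voiced bilabial fricative — in this inventory, /β/.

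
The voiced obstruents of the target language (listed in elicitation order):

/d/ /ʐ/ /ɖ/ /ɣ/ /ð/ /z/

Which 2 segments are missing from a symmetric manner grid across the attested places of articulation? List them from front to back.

/d̪/, /ɡ/

Stop: /d/ (alveolar), /ɖ/ (retroflex).
Fricative: /ð/ (dental), /z/ (alveolar), /ʐ/ (retroflex), /ɣ/ (velar).
Gaps, from front to back: dental lacks stop (/d̪/); velar lacks stop (/ɡ/).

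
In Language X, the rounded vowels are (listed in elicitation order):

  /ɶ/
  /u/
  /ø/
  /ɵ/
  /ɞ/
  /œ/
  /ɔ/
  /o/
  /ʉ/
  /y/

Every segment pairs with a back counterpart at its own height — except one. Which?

/ɶ/

High: /y/ ~ /ʉ/ ~ /u/
High-mid: /ø/ ~ /ɵ/ ~ /o/
Low-mid: /œ/ ~ /ɞ/ ~ /ɔ/
Low: only /ɶ/ (front); no back partner.
So /ɶ/ is the unpaired segment.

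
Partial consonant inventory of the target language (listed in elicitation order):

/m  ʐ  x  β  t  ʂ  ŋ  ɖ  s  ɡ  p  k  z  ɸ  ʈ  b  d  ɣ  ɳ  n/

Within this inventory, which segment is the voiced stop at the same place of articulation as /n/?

/d/

/n/ is an alveolar nasal.
The voiced stop at the same place is a voiced alveolar stop — in this inventory, /d/.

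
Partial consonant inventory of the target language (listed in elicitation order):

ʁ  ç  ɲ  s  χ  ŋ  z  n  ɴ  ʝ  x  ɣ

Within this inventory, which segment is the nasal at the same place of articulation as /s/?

/s/ is a voiceless alveolar fricative.
The nasal at the same place is an alveolar nasal — in this inventory, /n/.

/n/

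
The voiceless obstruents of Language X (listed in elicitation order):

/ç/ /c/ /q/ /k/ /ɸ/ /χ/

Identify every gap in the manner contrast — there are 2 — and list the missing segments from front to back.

Stop: /c/ (palatal), /k/ (velar), /q/ (uvular).
Fricative: /ɸ/ (bilabial), /ç/ (palatal), /χ/ (uvular).
Gaps, from front to back: bilabial lacks stop (/p/); velar lacks fricative (/x/).

/p/, /x/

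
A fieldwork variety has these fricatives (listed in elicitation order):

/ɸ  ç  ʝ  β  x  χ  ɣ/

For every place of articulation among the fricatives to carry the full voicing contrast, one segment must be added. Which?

bilabial: voiceless /ɸ/, voiced /β/.
palatal: voiceless /ç/, voiced /ʝ/.
velar: voiceless /x/, voiced /ɣ/.
uvular: voiceless /χ/, voiced —.
The uvular row has no voiced member, so the gap is the voiced uvular fricative /ʁ/.

/ʁ/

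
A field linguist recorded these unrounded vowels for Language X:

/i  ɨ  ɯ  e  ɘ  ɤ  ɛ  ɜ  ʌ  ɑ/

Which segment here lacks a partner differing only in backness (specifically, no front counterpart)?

High: /i/ ~ /ɨ/ ~ /ɯ/
High-mid: /e/ ~ /ɘ/ ~ /ɤ/
Low-mid: /ɛ/ ~ /ɜ/ ~ /ʌ/
Low: only /ɑ/ (back); no front partner.
So /ɑ/ is the unpaired segment.

/ɑ/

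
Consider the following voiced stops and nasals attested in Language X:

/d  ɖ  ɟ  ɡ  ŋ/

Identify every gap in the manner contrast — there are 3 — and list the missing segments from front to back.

/n/, /ɳ/, /ɲ/

place of articulation  oral stop  nasal   
alveolar          d         —       
retroflex         ɖ         —       
palatal           ɟ         —       
velar             ɡ         ŋ       
Gaps, from front to back: alveolar lacks nasal (/n/); retroflex lacks nasal (/ɳ/); palatal lacks nasal (/ɲ/).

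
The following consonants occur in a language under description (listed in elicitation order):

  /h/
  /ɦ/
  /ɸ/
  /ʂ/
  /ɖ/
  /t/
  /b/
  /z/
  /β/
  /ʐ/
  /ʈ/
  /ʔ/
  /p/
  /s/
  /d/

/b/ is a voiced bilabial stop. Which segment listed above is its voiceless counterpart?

The voiceless counterpart is a voiceless bilabial stop — in this inventory, /p/.

/p/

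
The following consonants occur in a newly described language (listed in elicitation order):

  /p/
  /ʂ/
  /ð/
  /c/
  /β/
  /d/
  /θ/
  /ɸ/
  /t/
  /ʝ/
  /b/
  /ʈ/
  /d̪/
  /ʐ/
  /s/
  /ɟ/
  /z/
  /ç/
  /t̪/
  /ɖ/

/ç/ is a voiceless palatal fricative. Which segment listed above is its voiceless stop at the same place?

The voiceless stop at the same place is a voiceless palatal stop — in this inventory, /c/.

/c/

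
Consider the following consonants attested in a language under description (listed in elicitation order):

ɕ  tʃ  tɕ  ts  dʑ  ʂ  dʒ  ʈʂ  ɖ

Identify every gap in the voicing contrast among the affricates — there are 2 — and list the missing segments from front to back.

/dz/, /ɖʐ/

Voiceless: /ts/ (alveolar), /tʃ/ (postalveolar), /ʈʂ/ (retroflex), /tɕ/ (alveolo-palatal).
Voiced: /dʒ/ (postalveolar), /dʑ/ (alveolo-palatal).
Gaps, from front to back: alveolar lacks voiced (/dz/); retroflex lacks voiced (/ɖʐ/).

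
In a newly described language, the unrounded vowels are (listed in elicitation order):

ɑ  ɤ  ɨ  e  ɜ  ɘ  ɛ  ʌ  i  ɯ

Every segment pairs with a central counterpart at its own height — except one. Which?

/ɑ/

High: /i/ ~ /ɨ/ ~ /ɯ/
High-mid: /e/ ~ /ɘ/ ~ /ɤ/
Low-mid: /ɛ/ ~ /ɜ/ ~ /ʌ/
Low: only /ɑ/ (back); no central partner.
So /ɑ/ is the unpaired segment.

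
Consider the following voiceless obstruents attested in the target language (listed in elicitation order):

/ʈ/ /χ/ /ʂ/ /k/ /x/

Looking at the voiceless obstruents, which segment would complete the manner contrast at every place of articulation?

/q/

place of articulation  stop      fricative
retroflex         ʈ         ʂ       
velar             k         x       
uvular            —         χ       
The uvular row has no stop member, so the gap is the uvular stop /q/.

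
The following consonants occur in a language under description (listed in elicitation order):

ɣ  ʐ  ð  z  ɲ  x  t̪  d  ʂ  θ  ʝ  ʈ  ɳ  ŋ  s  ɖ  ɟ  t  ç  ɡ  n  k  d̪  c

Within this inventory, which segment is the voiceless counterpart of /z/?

/z/ is a voiced alveolar fricative.
The voiceless counterpart is a voiceless alveolar fricative — in this inventory, /s/.

/s/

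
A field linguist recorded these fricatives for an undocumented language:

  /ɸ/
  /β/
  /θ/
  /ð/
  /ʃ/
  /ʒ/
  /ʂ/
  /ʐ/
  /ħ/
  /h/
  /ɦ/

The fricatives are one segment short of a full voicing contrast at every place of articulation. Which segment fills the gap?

place of articulation  voiceless  voiced  
bilabial          ɸ         β       
dental            θ         ð       
postalveolar      ʃ         ʒ       
retroflex         ʂ         ʐ       
pharyngeal        ħ         —       
glottal           h         ɦ       
The pharyngeal row has no voiced member, so the gap is the voiced pharyngeal fricative /ʕ/.

/ʕ/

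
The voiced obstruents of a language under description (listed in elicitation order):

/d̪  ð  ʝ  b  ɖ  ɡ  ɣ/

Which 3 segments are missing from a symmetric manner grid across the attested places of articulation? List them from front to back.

bilabial: stop /b/, fricative —.
dental: stop /d̪/, fricative /ð/.
retroflex: stop /ɖ/, fricative —.
palatal: stop —, fricative /ʝ/.
velar: stop /ɡ/, fricative /ɣ/.
Gaps, from front to back: bilabial lacks fricative (/β/); retroflex lacks fricative (/ʐ/); palatal lacks stop (/ɟ/).

/β/, /ʐ/, /ɟ/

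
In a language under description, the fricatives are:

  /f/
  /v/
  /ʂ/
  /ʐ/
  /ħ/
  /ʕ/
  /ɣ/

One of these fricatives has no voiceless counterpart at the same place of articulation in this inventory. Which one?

Labiodental: /f/ ~ /v/
Retroflex: /ʂ/ ~ /ʐ/
Pharyngeal: /ħ/ ~ /ʕ/
Velar: only /ɣ/ (voiced); no voiceless partner.
So /ɣ/ is the unpaired segment.

/ɣ/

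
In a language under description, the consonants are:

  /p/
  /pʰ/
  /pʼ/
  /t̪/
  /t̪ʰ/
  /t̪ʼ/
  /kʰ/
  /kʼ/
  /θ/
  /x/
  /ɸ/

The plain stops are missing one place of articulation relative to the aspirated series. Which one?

place of articulation  plain     aspirated  ejective
bilabial          p         pʰ        pʼ      
dental            t̪        t̪ʰ       t̪ʼ     
velar             —         kʰ        kʼ      
Every place of articulation has a plain member except velar, where /k/ would be expected.

velar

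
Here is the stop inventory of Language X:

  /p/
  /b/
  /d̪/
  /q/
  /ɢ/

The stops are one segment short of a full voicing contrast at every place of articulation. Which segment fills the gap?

place of articulation  voiceless  voiced  
bilabial          p         b       
dental            —         d̪      
uvular            q         ɢ       
The dental row has no voiceless member, so the gap is the voiceless dental stop /t̪/.

/t̪/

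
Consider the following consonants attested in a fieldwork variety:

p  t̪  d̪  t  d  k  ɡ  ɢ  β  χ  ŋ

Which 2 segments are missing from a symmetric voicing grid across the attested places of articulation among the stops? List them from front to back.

/b/, /q/

Voiceless: /p/ (bilabial), /t̪/ (dental), /t/ (alveolar), /k/ (velar).
Voiced: /d̪/ (dental), /d/ (alveolar), /ɡ/ (velar), /ɢ/ (uvular).
Gaps, from front to back: bilabial lacks voiced (/b/); uvular lacks voiceless (/q/).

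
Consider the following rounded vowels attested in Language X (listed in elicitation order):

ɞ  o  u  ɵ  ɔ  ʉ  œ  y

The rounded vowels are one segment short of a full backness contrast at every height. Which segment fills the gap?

/ø/

height            front     central   back    
high              y         ʉ         u       
high-mid          —         ɵ         o       
low-mid           œ         ɞ         ɔ       
The high-mid row has no front member, so the gap is the high-mid front rounded vowel /ø/.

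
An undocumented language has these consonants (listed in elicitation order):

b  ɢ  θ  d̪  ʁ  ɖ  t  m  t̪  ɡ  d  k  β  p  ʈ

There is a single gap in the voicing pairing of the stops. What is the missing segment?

Voiceless: /p/ (bilabial), /t̪/ (dental), /t/ (alveolar), /ʈ/ (retroflex), /k/ (velar).
Voiced: /b/ (bilabial), /d̪/ (dental), /d/ (alveolar), /ɖ/ (retroflex), /ɡ/ (velar), /ɢ/ (uvular).
The uvular row has no voiceless member, so the gap is the voiceless uvular stop /q/.

/q/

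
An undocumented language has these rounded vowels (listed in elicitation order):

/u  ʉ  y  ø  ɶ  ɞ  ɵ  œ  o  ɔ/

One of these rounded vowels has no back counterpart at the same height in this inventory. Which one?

High: /y/ ~ /ʉ/ ~ /u/
High-mid: /ø/ ~ /ɵ/ ~ /o/
Low-mid: /œ/ ~ /ɞ/ ~ /ɔ/
Low: only /ɶ/ (front); no back partner.
So /ɶ/ is the unpaired segment.

/ɶ/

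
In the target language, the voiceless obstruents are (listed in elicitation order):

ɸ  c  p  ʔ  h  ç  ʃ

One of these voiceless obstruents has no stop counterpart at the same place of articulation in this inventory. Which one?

Bilabial: /p/ ~ /ɸ/
Palatal: /c/ ~ /ç/
Glottal: /ʔ/ ~ /h/
Postalveolar: only /ʃ/ (fricative); no stop partner.
So /ʃ/ is the unpaired segment.

/ʃ/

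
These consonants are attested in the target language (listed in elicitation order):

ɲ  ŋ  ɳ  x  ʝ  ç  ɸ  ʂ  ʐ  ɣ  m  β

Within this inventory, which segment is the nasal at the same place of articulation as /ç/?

/ç/ is a voiceless palatal fricative.
The nasal at the same place is a palatal nasal — in this inventory, /ɲ/.

/ɲ/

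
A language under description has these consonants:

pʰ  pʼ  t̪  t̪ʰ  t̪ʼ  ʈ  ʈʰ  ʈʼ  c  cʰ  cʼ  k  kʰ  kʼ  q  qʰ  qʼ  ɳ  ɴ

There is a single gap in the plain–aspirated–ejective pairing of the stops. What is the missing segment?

/p/

bilabial: plain —, aspirated /pʰ/, ejective /pʼ/.
dental: plain /t̪/, aspirated /t̪ʰ/, ejective /t̪ʼ/.
retroflex: plain /ʈ/, aspirated /ʈʰ/, ejective /ʈʼ/.
palatal: plain /c/, aspirated /cʰ/, ejective /cʼ/.
velar: plain /k/, aspirated /kʰ/, ejective /kʼ/.
uvular: plain /q/, aspirated /qʰ/, ejective /qʼ/.
The bilabial row has no plain member, so the gap is the plain bilabial stop /p/.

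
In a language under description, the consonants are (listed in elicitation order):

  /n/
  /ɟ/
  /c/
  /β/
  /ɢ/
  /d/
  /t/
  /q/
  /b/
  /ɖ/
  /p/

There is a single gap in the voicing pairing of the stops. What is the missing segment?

/ʈ/

bilabial: voiceless /p/, voiced /b/.
alveolar: voiceless /t/, voiced /d/.
retroflex: voiceless —, voiced /ɖ/.
palatal: voiceless /c/, voiced /ɟ/.
uvular: voiceless /q/, voiced /ɢ/.
The retroflex row has no voiceless member, so the gap is the voiceless retroflex stop /ʈ/.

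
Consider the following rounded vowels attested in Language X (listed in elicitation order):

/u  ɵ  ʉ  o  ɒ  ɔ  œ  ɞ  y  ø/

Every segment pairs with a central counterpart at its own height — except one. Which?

High: /y/ ~ /ʉ/ ~ /u/
High-mid: /ø/ ~ /ɵ/ ~ /o/
Low-mid: /œ/ ~ /ɞ/ ~ /ɔ/
Low: only /ɒ/ (back); no central partner.
So /ɒ/ is the unpaired segment.

/ɒ/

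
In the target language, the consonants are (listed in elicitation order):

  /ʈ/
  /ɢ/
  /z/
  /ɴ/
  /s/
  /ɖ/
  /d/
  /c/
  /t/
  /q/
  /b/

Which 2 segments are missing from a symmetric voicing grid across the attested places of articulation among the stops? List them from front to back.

/p/, /ɟ/

bilabial: voiceless —, voiced /b/.
alveolar: voiceless /t/, voiced /d/.
retroflex: voiceless /ʈ/, voiced /ɖ/.
palatal: voiceless /c/, voiced —.
uvular: voiceless /q/, voiced /ɢ/.
Gaps, from front to back: bilabial lacks voiceless (/p/); palatal lacks voiced (/ɟ/).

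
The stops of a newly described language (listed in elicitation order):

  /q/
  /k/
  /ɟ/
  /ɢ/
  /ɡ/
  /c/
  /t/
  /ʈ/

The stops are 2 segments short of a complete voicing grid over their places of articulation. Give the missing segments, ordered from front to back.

Voiceless: /t/ (alveolar), /ʈ/ (retroflex), /c/ (palatal), /k/ (velar), /q/ (uvular).
Voiced: /ɟ/ (palatal), /ɡ/ (velar), /ɢ/ (uvular).
Gaps, from front to back: alveolar lacks voiced (/d/); retroflex lacks voiced (/ɖ/).

/d/, /ɖ/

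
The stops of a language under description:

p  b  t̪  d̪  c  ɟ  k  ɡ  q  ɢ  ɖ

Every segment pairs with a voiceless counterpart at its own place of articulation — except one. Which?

/ɖ/

Bilabial: /p/ ~ /b/
Dental: /t̪/ ~ /d̪/
Palatal: /c/ ~ /ɟ/
Velar: /k/ ~ /ɡ/
Uvular: /q/ ~ /ɢ/
Retroflex: only /ɖ/ (voiced); no voiceless partner.
So /ɖ/ is the unpaired segment.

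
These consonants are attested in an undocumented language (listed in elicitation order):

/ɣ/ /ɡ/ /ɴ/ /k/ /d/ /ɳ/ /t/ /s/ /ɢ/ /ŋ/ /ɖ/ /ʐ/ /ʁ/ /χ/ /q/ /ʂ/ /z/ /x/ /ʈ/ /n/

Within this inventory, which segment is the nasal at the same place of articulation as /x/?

/ŋ/

/x/ is a voiceless velar fricative.
The nasal at the same place is a velar nasal — in this inventory, /ŋ/.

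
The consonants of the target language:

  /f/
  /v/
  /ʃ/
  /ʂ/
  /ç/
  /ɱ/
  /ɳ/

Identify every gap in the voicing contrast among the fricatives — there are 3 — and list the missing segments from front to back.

place of articulation  voiceless  voiced  
labiodental       f         v       
postalveolar      ʃ         —       
retroflex         ʂ         —       
palatal           ç         —       
Gaps, from front to back: postalveolar lacks voiced (/ʒ/); retroflex lacks voiced (/ʐ/); palatal lacks voiced (/ʝ/).

/ʒ/, /ʐ/, /ʝ/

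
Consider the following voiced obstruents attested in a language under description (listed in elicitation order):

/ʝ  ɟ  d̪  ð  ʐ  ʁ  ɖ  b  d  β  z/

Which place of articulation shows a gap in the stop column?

uvular

place of articulation  stop      fricative
bilabial          b         β       
dental            d̪        ð       
alveolar          d         z       
retroflex         ɖ         ʐ       
palatal           ɟ         ʝ       
uvular            —         ʁ       
Every place of articulation has a stop member except uvular, where /ɢ/ would be expected.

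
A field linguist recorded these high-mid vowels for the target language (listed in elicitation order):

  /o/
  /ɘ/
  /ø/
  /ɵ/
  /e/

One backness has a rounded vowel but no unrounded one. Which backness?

back

Unrounded: /e/ (front), /ɘ/ (central).
Rounded: /ø/ (front), /ɵ/ (central), /o/ (back).
Every backness has an unrounded member except back, where /ɤ/ would be expected.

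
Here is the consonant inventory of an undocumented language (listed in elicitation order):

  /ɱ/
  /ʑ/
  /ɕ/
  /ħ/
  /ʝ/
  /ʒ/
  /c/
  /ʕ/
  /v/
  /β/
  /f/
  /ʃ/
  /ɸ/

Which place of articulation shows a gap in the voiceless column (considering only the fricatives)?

palatal

Voiceless: /ɸ/ (bilabial), /f/ (labiodental), /ʃ/ (postalveolar), /ɕ/ (alveolo-palatal), /ħ/ (pharyngeal).
Voiced: /β/ (bilabial), /v/ (labiodental), /ʒ/ (postalveolar), /ʑ/ (alveolo-palatal), /ʝ/ (palatal), /ʕ/ (pharyngeal).
Every place of articulation has a voiceless member except palatal, where /ç/ would be expected.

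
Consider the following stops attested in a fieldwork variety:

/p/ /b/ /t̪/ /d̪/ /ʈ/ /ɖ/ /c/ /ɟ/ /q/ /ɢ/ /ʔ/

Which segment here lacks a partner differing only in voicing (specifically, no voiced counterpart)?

Bilabial: /p/ ~ /b/
Dental: /t̪/ ~ /d̪/
Retroflex: /ʈ/ ~ /ɖ/
Palatal: /c/ ~ /ɟ/
Uvular: /q/ ~ /ɢ/
Glottal: only /ʔ/ (voiceless); no voiced partner.
So /ʔ/ is the unpaired segment.

/ʔ/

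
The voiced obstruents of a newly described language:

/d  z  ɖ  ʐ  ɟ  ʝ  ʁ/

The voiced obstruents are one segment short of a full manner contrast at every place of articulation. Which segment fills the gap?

Stop: /d/ (alveolar), /ɖ/ (retroflex), /ɟ/ (palatal).
Fricative: /z/ (alveolar), /ʐ/ (retroflex), /ʝ/ (palatal), /ʁ/ (uvular).
The uvular row has no stop member, so the gap is the uvular stop /ɢ/.

/ɢ/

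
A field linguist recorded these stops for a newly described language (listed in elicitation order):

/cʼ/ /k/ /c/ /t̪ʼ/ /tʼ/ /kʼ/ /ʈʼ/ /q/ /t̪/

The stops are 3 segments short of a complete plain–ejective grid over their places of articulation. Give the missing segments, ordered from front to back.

place of articulation  plain     ejective
dental            t̪        t̪ʼ     
alveolar          —         tʼ      
retroflex         —         ʈʼ      
palatal           c         cʼ      
velar             k         kʼ      
uvular            q         —       
Gaps, from front to back: alveolar lacks plain (/t/); retroflex lacks plain (/ʈ/); uvular lacks ejective (/qʼ/).

/t/, /ʈ/, /qʼ/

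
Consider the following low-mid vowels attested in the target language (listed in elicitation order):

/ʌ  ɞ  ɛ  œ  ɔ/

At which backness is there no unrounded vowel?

Unrounded: /ɛ/ (front), /ʌ/ (back).
Rounded: /œ/ (front), /ɞ/ (central), /ɔ/ (back).
Every backness has an unrounded member except central, where /ɜ/ would be expected.

central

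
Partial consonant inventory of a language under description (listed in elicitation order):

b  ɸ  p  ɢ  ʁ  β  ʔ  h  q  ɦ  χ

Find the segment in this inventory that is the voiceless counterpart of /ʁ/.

/ʁ/ is a voiced uvular fricative.
The voiceless counterpart is a voiceless uvular fricative — in this inventory, /χ/.

/χ/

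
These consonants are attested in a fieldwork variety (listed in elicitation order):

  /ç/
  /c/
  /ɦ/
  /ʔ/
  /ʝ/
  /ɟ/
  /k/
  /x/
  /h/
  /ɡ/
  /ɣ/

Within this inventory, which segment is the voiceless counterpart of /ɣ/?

/ɣ/ is a voiced velar fricative.
The voiceless counterpart is a voiceless velar fricative — in this inventory, /x/.

/x/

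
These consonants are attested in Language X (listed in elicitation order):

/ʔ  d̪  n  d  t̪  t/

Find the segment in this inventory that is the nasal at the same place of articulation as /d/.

/n/

/d/ is a voiced alveolar stop.
The nasal at the same place is an alveolar nasal — in this inventory, /n/.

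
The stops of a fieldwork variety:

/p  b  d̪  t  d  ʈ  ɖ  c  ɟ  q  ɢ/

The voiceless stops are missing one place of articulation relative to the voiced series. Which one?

dental

Voiceless: /p/ (bilabial), /t/ (alveolar), /ʈ/ (retroflex), /c/ (palatal), /q/ (uvular).
Voiced: /b/ (bilabial), /d̪/ (dental), /d/ (alveolar), /ɖ/ (retroflex), /ɟ/ (palatal), /ɢ/ (uvular).
Every place of articulation has a voiceless member except dental, where /t̪/ would be expected.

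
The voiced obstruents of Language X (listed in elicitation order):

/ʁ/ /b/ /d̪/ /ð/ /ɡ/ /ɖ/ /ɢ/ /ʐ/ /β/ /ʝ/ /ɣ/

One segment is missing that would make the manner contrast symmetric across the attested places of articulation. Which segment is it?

Stop: /b/ (bilabial), /d̪/ (dental), /ɖ/ (retroflex), /ɡ/ (velar), /ɢ/ (uvular).
Fricative: /β/ (bilabial), /ð/ (dental), /ʐ/ (retroflex), /ʝ/ (palatal), /ɣ/ (velar), /ʁ/ (uvular).
The palatal row has no stop member, so the gap is the palatal stop /ɟ/.

/ɟ/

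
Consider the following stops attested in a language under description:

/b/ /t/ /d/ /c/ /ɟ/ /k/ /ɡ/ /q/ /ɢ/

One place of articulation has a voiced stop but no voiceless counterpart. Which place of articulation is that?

bilabial: voiceless —, voiced /b/.
alveolar: voiceless /t/, voiced /d/.
palatal: voiceless /c/, voiced /ɟ/.
velar: voiceless /k/, voiced /ɡ/.
uvular: voiceless /q/, voiced /ɢ/.
Every place of articulation has a voiceless member except bilabial, where /p/ would be expected.

bilabial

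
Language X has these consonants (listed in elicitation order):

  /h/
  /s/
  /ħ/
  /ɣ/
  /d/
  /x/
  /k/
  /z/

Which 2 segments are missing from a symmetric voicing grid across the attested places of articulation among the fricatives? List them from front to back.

/ʕ/, /ɦ/

alveolar: voiceless /s/, voiced /z/.
velar: voiceless /x/, voiced /ɣ/.
pharyngeal: voiceless /ħ/, voiced —.
glottal: voiceless /h/, voiced —.
Gaps, from front to back: pharyngeal lacks voiced (/ʕ/); glottal lacks voiced (/ɦ/).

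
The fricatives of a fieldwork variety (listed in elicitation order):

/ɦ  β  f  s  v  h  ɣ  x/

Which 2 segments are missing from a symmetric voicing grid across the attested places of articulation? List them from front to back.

Voiceless: /f/ (labiodental), /s/ (alveolar), /x/ (velar), /h/ (glottal).
Voiced: /β/ (bilabial), /v/ (labiodental), /ɣ/ (velar), /ɦ/ (glottal).
Gaps, from front to back: bilabial lacks voiceless (/ɸ/); alveolar lacks voiced (/z/).

/ɸ/, /z/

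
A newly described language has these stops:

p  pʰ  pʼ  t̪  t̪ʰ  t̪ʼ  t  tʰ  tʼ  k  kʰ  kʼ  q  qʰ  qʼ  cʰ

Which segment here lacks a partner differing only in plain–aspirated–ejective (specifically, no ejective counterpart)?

/cʰ/

Bilabial: /p/ ~ /pʰ/ ~ /pʼ/
Dental: /t̪/ ~ /t̪ʰ/ ~ /t̪ʼ/
Alveolar: /t/ ~ /tʰ/ ~ /tʼ/
Velar: /k/ ~ /kʰ/ ~ /kʼ/
Uvular: /q/ ~ /qʰ/ ~ /qʼ/
Palatal: only /cʰ/ (aspirated); no ejective partner.
So /cʰ/ is the unpaired segment.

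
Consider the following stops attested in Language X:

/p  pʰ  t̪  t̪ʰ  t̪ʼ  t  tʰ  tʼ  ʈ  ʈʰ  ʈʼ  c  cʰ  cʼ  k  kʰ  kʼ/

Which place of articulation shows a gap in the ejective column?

bilabial

bilabial: plain /p/, aspirated /pʰ/, ejective —.
dental: plain /t̪/, aspirated /t̪ʰ/, ejective /t̪ʼ/.
alveolar: plain /t/, aspirated /tʰ/, ejective /tʼ/.
retroflex: plain /ʈ/, aspirated /ʈʰ/, ejective /ʈʼ/.
palatal: plain /c/, aspirated /cʰ/, ejective /cʼ/.
velar: plain /k/, aspirated /kʰ/, ejective /kʼ/.
Every place of articulation has an ejective member except bilabial, where /pʼ/ would be expected.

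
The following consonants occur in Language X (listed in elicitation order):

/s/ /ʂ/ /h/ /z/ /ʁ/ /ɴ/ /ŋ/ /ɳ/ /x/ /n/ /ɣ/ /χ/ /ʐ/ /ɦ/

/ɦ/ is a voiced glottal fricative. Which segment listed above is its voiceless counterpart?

/h/

The voiceless counterpart is a voiceless glottal fricative — in this inventory, /h/.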